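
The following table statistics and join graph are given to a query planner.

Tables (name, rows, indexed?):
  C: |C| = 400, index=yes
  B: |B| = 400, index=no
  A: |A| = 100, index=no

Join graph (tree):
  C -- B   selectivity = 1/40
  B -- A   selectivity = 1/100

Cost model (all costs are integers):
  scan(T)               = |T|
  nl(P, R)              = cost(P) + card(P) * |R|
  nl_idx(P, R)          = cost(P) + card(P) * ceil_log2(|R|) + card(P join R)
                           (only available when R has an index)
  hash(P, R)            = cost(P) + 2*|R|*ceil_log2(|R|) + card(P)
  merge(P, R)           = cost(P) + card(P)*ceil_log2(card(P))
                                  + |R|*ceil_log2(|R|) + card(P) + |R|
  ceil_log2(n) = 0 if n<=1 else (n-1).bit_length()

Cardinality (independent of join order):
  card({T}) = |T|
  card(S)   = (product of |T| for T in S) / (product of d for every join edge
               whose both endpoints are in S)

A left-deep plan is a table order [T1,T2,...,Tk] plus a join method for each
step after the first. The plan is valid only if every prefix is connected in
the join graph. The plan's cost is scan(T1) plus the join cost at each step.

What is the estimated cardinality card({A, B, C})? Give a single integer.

Tables in S: A(100), B(400), C(400)
Edges inside S: C-B(d=40), B-A(d=100)
numerator = 100 * 400 * 400 = 16000000
denominator = 40 * 100 = 4000
card(S) = 16000000 / 4000 = 4000

4000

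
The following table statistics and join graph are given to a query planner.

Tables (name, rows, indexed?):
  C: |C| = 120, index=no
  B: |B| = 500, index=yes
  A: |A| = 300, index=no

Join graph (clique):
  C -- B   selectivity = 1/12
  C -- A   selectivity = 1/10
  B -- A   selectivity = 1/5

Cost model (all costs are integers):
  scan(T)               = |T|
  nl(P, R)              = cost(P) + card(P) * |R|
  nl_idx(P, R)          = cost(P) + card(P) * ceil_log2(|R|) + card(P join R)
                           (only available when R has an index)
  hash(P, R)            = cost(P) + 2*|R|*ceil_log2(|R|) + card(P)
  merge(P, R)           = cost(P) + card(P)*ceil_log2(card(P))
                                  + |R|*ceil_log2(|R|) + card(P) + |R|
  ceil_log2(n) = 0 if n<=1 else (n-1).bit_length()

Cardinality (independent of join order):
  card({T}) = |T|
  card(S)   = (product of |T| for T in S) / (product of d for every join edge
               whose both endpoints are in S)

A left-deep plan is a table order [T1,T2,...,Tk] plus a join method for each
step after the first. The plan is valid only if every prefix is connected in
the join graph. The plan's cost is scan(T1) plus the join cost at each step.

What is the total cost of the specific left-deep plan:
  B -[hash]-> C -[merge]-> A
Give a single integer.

step 1: scan B: cost=500, card=500
step 2: join C via hash
    card(P join C) = 500*120/(12) = 5000
    cost = 500 + 2*120*7 + 500 = 2680
step 3: join A via merge
    card(P join A) = 5000*300/(10*5) = 30000
    cost = 2680 + 5000*13 + 300*9 + 5000 + 300 = 75680

75680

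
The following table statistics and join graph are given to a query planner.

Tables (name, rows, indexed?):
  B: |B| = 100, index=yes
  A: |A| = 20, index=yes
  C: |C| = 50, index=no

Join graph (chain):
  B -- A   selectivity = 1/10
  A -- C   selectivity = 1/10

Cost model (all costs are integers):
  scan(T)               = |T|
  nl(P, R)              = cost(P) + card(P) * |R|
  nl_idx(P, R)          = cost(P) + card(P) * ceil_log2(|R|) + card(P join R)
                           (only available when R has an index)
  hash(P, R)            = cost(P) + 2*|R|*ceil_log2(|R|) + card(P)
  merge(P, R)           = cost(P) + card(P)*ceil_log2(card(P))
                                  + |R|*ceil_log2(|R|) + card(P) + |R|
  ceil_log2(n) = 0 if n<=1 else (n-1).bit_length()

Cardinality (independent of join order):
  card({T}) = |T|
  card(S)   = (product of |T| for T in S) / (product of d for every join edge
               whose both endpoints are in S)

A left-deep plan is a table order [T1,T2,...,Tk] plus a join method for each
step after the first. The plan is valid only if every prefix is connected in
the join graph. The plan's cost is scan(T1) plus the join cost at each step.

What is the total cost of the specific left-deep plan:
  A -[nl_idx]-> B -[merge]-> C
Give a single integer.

step 1: scan A: cost=20, card=20
step 2: join B via nl_idx
    card(P join B) = 20*100/(10) = 200
    cost = 20 + 20*7 + 200 = 360
step 3: join C via merge
    card(P join C) = 200*50/(10) = 1000
    cost = 360 + 200*8 + 50*6 + 200 + 50 = 2510

2510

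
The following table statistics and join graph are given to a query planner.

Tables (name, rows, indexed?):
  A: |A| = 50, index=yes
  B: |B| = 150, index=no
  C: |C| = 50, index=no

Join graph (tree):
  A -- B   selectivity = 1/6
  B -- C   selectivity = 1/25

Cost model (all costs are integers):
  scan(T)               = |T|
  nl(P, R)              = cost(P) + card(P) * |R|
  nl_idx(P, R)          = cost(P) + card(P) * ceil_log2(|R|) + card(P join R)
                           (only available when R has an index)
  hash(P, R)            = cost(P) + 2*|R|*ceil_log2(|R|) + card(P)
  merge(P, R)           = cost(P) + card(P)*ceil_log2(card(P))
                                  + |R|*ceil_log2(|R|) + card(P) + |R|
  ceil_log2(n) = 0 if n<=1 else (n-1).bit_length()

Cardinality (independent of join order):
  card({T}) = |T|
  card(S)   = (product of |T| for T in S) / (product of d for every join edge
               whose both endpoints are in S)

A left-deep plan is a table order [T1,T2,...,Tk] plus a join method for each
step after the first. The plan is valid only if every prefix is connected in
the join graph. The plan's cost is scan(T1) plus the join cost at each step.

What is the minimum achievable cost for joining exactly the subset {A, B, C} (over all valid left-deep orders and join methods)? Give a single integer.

1800

Selinger DP over subsets of {A,B,C}:
  {A}: scan cost=50, card=50
  {B}: scan cost=150, card=150
  {C}: scan cost=50, card=50
  {AB}: card=1250; try (A,hash)→900, (B,merge)→1750, (A,merge)→1850, (A,nl_idx)→2300, (B,hash)→2500, (B,nl)→7550 …(+1); best=900 via (A,hash)
  {BC}: card=300; try (C,hash)→900, (B,merge)→1750, (C,merge)→1850, (B,hash)→2500, (B,nl)→7550, (C,nl)→7650; best=900 via (C,hash)
  {ABC}: card=2500; try (A,hash)→1800, (C,hash)→2750, (A,merge)→4250, (A,nl_idx)→5200, (A,nl)→15900, (C,merge)→16250 …(+1); best=1800 via (A,hash)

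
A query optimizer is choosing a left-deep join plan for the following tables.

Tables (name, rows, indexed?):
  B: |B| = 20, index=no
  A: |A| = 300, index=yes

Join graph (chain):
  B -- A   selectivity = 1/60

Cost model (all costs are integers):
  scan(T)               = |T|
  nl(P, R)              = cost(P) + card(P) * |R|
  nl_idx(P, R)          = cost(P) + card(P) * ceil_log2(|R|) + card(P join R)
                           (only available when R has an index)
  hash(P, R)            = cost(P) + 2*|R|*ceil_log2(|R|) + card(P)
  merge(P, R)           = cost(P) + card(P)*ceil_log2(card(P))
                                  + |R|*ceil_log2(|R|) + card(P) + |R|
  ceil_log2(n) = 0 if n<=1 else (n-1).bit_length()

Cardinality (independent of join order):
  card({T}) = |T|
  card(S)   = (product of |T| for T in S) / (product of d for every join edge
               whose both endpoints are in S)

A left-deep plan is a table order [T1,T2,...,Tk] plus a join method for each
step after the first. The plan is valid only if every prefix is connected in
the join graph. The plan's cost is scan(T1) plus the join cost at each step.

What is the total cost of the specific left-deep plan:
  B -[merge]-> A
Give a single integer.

3140

step 1: scan B: cost=20, card=20
step 2: join A via merge
    card(P join A) = 20*300/(60) = 100
    cost = 20 + 20*5 + 300*9 + 20 + 300 = 3140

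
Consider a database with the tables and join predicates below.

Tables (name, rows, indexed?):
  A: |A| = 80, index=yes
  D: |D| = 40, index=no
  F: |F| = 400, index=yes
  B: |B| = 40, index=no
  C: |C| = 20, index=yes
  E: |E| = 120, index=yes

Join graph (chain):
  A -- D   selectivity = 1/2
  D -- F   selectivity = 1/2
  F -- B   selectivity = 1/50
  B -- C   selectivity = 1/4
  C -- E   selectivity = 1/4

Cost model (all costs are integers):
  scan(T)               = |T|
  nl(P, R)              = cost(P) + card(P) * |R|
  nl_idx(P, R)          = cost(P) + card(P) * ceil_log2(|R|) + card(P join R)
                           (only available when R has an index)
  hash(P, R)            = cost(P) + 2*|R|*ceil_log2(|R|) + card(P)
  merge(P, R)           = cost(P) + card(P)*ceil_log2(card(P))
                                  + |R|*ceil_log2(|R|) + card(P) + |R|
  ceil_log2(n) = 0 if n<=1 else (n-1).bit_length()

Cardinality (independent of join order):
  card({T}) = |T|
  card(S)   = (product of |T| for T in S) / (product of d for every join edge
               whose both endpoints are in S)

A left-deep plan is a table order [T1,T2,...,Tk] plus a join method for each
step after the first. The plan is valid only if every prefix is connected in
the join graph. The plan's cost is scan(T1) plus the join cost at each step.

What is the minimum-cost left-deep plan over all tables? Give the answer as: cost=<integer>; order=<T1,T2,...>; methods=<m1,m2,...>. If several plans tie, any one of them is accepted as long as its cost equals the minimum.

Selinger DP (subsets sized 1..n):
  {A}: scan cost=80, card=80
  {D}: scan cost=40, card=40
  {F}: scan cost=400, card=400
  {B}: scan cost=40, card=40
  {C}: scan cost=20, card=20
  {E}: scan cost=120, card=120
  {AD}: card=1600; try (D,hash)→640, (A,merge)→960, (D,merge)→1000, (A,hash)→1200, (A,nl_idx)→1920, (A,nl)→3240 …(+1); best=640 via (D,hash)
  {DF}: card=8000; try (D,hash)→1280, (F,merge)→4320, (D,merge)→4680, (F,hash)→7280, (F,nl_idx)→8400, (F,nl)→16040 …(+1); best=1280 via (D,hash)
  {BF}: card=320; try (F,nl_idx)→720, (B,hash)→1280, (F,merge)→4320, (B,merge)→4680, (F,hash)→7280, (F,nl)→16040 …(+1); best=720 via (F,nl_idx)
  {BC}: card=200; try (C,hash)→280, (B,merge)→420, (C,merge)→440, (C,nl_idx)→440, (B,hash)→520, (B,nl)→820 …(+1); best=280 via (C,hash)
  {CE}: card=600; try (C,hash)→440, (E,nl_idx)→760, (E,merge)→1100, (C,merge)→1200, (C,nl_idx)→1320, (E,hash)→1720 …(+2); best=440 via (C,hash)
  {ADF}: card=320000; try (F,hash)→9440, (A,hash)→10400, (F,merge)→23840, (A,merge)→113920, (F,nl_idx)→335040, (A,nl_idx)→377280 …(+2); best=9440 via (F,hash)
  {BDF}: card=6400; try (D,hash)→1520, (D,merge)→4200, (B,hash)→9760, (D,nl)→13520, (B,merge)→113560, (B,nl)→321280; best=1520 via (D,hash)
  {BCF}: card=1600; try (C,hash)→1240, (F,nl_idx)→3680, (C,nl_idx)→3920, (C,merge)→4040, (F,merge)→6080, (C,nl)→7120 …(+2); best=1240 via (C,hash)
  {BCE}: card=6000; try (B,hash)→1520, (E,hash)→2160, (E,merge)→3040, (B,merge)→7320, (E,nl_idx)→7680, (E,nl)→24280 …(+1); best=1520 via (B,hash)
  {ABDF}: card=256000; try (A,hash)→9040, (A,merge)→91760, (A,nl_idx)→302320, (B,hash)→329920, (A,nl)→513520, (B,merge)→6409720 …(+1); best=9040 via (A,hash)
  {BCDF}: card=32000; try (D,hash)→3320, (C,hash)→8120, (D,merge)→20720, (D,nl)→65240, (C,nl_idx)→65520, (C,merge)→91240 …(+1); best=3320 via (D,hash)
  {BCEF}: card=48000; try (E,hash)→4520, (F,hash)→14720, (E,merge)→21400, (E,nl_idx)→60440, (F,merge)→89520, (F,nl_idx)→103520 …(+2); best=4520 via (E,hash)
  {ABCDF}: card=1280000; try (A,hash)→36440, (C,hash)→265240, (A,merge)→515960, (A,nl_idx)→1507320, (A,nl)→2563320, (C,nl_idx)→2569040 …(+2); best=36440 via (A,hash)
  {BCDEF}: card=960000; try (E,hash)→37000, (D,hash)→53000, (E,merge)→516280, (D,merge)→820800, (E,nl_idx)→1187320, (D,nl)→1924520 …(+1); best=37000 via (E,hash)
  {ABCDEF}: card=38400000; try (A,hash)→998120, (E,hash)→1318120, (A,merge)→20197640, (E,merge)→28197400, (A,nl_idx)→45157000, (E,nl_idx)→47396440 …(+2); best=998120 via (A,hash)

cost=998120; order=B,F,C,D,E,A; methods=nl_idx,hash,hash,hash,hash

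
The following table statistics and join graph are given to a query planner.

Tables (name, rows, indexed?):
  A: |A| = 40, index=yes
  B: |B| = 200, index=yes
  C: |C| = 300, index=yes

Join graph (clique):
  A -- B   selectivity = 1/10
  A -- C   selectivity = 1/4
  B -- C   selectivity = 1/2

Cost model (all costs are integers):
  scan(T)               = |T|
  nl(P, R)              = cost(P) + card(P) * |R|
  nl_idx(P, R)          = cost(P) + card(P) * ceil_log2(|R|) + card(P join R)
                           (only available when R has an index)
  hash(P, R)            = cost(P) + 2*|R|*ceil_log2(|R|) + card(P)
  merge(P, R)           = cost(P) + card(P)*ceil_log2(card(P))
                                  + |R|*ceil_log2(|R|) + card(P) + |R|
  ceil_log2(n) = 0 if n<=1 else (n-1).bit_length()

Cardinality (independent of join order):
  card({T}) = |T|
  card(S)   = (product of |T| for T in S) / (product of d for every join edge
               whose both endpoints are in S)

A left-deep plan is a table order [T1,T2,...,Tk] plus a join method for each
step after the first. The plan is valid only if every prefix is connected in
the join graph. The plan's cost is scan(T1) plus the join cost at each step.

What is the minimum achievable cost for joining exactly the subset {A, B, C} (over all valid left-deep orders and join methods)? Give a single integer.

7080

Selinger DP over subsets of {A,B,C}:
  {A}: scan cost=40, card=40
  {B}: scan cost=200, card=200
  {C}: scan cost=300, card=300
  {AB}: card=800; try (A,hash)→880, (B,nl_idx)→1160, (B,merge)→2120, (A,nl_idx)→2200, (A,merge)→2280, (B,hash)→3280 …(+2); best=880 via (A,hash)
  {AC}: card=3000; try (A,hash)→1080, (C,merge)→3320, (C,nl_idx)→3400, (A,merge)→3580, (A,nl_idx)→5100, (C,hash)→5480 …(+2); best=1080 via (A,hash)
  {BC}: card=30000; try (B,hash)→3800, (C,merge)→5000, (B,merge)→5100, (C,hash)→5800, (C,nl_idx)→32000, (B,nl_idx)→32700 …(+2); best=3800 via (B,hash)
  {ABC}: card=30000; try (C,hash)→7080, (B,hash)→7280, (C,merge)→12680, (A,hash)→34280, (C,nl_idx)→38080, (B,merge)→41880 …(+6); best=7080 via (C,hash)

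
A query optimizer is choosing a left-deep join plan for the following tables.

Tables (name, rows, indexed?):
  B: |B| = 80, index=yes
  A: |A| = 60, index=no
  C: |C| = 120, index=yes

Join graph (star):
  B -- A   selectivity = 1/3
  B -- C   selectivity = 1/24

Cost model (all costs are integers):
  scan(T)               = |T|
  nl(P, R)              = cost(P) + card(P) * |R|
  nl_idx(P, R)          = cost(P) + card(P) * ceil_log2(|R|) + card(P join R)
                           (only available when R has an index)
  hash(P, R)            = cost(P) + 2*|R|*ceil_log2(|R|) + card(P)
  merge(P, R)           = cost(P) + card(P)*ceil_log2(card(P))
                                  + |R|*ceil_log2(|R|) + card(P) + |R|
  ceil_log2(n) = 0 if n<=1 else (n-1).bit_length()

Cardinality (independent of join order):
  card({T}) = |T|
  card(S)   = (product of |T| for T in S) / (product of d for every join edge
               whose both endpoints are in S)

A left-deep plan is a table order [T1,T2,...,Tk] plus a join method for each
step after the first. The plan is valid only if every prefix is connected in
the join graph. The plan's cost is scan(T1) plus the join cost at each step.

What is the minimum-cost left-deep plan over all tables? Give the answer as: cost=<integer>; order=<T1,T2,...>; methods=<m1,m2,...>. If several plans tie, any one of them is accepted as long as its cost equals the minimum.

cost=2160; order=B,C,A; methods=nl_idx,hash

Selinger DP (subsets sized 1..n):
  {B}: scan cost=80, card=80
  {A}: scan cost=60, card=60
  {C}: scan cost=120, card=120
  {AB}: card=1600; try (A,hash)→880, (B,merge)→1120, (A,merge)→1140, (B,hash)→1240, (B,nl_idx)→2080, (B,nl)→4860 …(+1); best=880 via (A,hash)
  {BC}: card=400; try (C,nl_idx)→1040, (B,hash)→1360, (B,nl_idx)→1360, (C,merge)→1680, (B,merge)→1720, (C,hash)→1840 …(+2); best=1040 via (C,nl_idx)
  {ABC}: card=8000; try (A,hash)→2160, (C,hash)→4160, (A,merge)→5460, (C,nl_idx)→20080, (C,merge)→21040, (A,nl)→25040 …(+1); best=2160 via (A,hash)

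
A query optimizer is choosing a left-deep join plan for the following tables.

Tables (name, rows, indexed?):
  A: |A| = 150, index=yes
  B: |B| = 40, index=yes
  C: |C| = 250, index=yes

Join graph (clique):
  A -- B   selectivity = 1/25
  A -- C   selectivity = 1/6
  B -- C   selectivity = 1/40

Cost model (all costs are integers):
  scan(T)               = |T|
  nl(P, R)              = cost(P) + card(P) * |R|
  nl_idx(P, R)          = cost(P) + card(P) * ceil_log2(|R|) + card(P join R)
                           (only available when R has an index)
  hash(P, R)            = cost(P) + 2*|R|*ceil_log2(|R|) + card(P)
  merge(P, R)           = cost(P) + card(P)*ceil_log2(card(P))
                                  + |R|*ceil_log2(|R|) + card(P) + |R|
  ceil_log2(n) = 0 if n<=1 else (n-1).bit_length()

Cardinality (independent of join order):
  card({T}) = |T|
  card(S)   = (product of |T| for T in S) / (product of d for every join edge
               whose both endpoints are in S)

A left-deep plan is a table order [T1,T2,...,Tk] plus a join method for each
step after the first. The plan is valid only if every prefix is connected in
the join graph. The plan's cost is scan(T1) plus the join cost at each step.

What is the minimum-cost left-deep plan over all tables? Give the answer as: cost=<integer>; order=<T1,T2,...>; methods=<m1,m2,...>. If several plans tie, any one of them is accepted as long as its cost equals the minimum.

cost=2770; order=B,A,C; methods=nl_idx,nl_idx

Selinger DP (subsets sized 1..n):
  {A}: scan cost=150, card=150
  {B}: scan cost=40, card=40
  {C}: scan cost=250, card=250
  {AB}: card=240; try (A,nl_idx)→600, (B,hash)→780, (B,nl_idx)→1290, (A,merge)→1670, (B,merge)→1780, (A,hash)→2480 …(+2); best=600 via (A,nl_idx)
  {AC}: card=6250; try (A,hash)→2900, (C,merge)→3750, (A,merge)→3850, (C,hash)→4300, (C,nl_idx)→7600, (A,nl_idx)→8500 …(+2); best=2900 via (A,hash)
  {BC}: card=250; try (C,nl_idx)→610, (B,hash)→980, (B,nl_idx)→2000, (C,merge)→2570, (B,merge)→2780, (C,hash)→4080 …(+2); best=610 via (C,nl_idx)
  {ABC}: card=250; try (C,nl_idx)→2770, (A,nl_idx)→2860, (A,hash)→3260, (A,merge)→4210, (C,hash)→4840, (C,merge)→5010 …(+6); best=2770 via (C,nl_idx)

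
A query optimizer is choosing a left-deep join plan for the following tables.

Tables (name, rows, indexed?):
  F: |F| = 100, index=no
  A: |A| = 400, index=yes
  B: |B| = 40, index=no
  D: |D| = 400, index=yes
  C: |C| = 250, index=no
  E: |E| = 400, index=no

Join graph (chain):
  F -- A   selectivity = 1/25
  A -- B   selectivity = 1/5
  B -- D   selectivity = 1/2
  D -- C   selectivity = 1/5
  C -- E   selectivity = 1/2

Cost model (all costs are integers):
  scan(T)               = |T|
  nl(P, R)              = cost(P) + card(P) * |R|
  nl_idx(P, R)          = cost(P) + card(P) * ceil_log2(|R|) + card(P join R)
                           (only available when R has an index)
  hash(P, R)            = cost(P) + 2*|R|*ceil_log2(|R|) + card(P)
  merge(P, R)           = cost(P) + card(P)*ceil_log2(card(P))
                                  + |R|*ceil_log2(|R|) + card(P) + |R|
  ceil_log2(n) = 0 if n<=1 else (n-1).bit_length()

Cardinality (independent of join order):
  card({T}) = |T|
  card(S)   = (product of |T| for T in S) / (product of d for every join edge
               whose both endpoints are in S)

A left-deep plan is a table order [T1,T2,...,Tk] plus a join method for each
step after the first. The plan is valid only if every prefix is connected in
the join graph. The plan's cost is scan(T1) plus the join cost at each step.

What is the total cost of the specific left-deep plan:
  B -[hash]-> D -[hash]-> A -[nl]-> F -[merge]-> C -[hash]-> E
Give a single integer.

step 1: scan B: cost=40, card=40
step 2: join D via hash
    card(P join D) = 40*400/(2) = 8000
    cost = 40 + 2*400*9 + 40 = 7280
step 3: join A via hash
    card(P join A) = 8000*400/(5) = 640000
    cost = 7280 + 2*400*9 + 8000 = 22480
step 4: join F via nl
    card(P join F) = 640000*100/(25) = 2560000
    cost = 22480 + 640000*100 = 64022480
step 5: join C via merge
    card(P join C) = 2560000*250/(5) = 128000000
    cost = 64022480 + 2560000*22 + 250*8 + 2560000 + 250 = 122904730
step 6: join E via hash
    card(P join E) = 128000000*400/(2) = 25600000000
    cost = 122904730 + 2*400*9 + 128000000 = 250911930

250911930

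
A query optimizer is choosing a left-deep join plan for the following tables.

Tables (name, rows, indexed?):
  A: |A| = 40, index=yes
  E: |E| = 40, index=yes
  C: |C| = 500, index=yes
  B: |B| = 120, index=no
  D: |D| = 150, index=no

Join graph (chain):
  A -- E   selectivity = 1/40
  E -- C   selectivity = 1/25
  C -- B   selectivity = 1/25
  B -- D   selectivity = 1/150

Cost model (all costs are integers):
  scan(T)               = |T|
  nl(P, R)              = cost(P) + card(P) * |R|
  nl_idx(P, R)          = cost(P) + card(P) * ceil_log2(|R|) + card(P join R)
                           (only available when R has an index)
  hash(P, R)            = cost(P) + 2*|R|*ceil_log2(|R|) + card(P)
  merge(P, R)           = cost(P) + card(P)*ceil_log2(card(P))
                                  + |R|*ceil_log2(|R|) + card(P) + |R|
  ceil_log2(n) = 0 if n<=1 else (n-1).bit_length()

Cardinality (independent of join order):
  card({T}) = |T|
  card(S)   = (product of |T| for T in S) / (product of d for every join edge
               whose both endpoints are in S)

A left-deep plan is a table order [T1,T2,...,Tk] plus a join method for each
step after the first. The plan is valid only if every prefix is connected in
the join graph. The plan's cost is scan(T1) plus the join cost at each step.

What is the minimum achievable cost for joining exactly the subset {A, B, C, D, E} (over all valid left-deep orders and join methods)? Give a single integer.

Selinger DP over subsets of {A,B,C,D,E}:
  {A}: scan cost=40, card=40
  {E}: scan cost=40, card=40
  {C}: scan cost=500, card=500
  {B}: scan cost=120, card=120
  {D}: scan cost=150, card=150
  {AE}: card=40; try (E,nl_idx)→320, (A,nl_idx)→320, (E,hash)→560, (A,hash)→560, (E,merge)→600, (A,merge)→600 …(+2); best=320 via (E,nl_idx)
  {CE}: card=800; try (C,nl_idx)→1200, (E,hash)→1480, (E,nl_idx)→4300, (C,merge)→5320, (E,merge)→5780, (C,hash)→9080 …(+2); best=1200 via (C,nl_idx)
  {BC}: card=2400; try (B,hash)→2680, (C,nl_idx)→3600, (C,merge)→6080, (B,merge)→6460, (C,hash)→9240, (C,nl)→60120 …(+1); best=2680 via (B,hash)
  {BD}: card=120; try (B,hash)→1980, (D,merge)→2430, (B,merge)→2460, (D,hash)→2640, (D,nl)→18120, (B,nl)→18150; best=1980 via (B,hash)
  {ACE}: card=800; try (C,nl_idx)→1480, (A,hash)→2480, (C,merge)→5600, (A,nl_idx)→6800, (C,hash)→9360, (A,merge)→10280 …(+2); best=1480 via (C,nl_idx)
  {BCE}: card=3840; try (B,hash)→3680, (E,hash)→5560, (B,merge)→10960, (E,nl_idx)→20920, (E,merge)→34160, (B,nl)→97200 …(+1); best=3680 via (B,hash)
  {BCD}: card=2400; try (C,nl_idx)→5460, (D,hash)→7480, (C,merge)→7940, (C,hash)→11100, (D,merge)→35230, (C,nl)→61980 …(+1); best=5460 via (C,nl_idx)
  {ABCE}: card=3840; try (B,hash)→3960, (A,hash)→8000, (B,merge)→11240, (A,nl_idx)→30560, (A,merge)→53880, (B,nl)→97480 …(+1); best=3960 via (B,hash)
  {BCDE}: card=3840; try (E,hash)→8340, (D,hash)→9920, (E,nl_idx)→23700, (E,merge)→36940, (D,merge)→54950, (E,nl)→101460 …(+1); best=8340 via (E,hash)
  {ABCDE}: card=3840; try (D,hash)→10200, (A,hash)→12660, (A,nl_idx)→35220, (D,merge)→55230, (A,merge)→58540, (A,nl)→161940 …(+1); best=10200 via (D,hash)

10200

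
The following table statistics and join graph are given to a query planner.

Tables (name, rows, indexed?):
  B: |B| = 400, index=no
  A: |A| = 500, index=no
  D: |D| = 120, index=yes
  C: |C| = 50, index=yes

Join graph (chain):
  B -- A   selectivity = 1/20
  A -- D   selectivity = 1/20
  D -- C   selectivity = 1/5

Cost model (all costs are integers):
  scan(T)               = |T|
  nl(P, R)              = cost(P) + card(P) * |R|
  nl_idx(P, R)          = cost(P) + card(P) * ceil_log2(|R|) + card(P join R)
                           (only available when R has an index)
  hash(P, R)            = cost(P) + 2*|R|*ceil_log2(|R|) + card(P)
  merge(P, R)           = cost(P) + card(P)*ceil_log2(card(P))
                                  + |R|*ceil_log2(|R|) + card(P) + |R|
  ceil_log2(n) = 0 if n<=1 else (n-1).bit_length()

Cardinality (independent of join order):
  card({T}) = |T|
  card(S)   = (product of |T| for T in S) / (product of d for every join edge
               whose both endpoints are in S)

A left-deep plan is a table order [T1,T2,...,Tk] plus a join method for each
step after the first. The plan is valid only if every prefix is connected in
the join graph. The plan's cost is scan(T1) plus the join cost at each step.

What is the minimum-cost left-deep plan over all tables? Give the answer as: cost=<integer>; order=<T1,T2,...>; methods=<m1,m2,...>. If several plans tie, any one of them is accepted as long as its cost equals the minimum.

Selinger DP (subsets sized 1..n):
  {B}: scan cost=400, card=400
  {A}: scan cost=500, card=500
  {D}: scan cost=120, card=120
  {C}: scan cost=50, card=50
  {AB}: card=10000; try (B,hash)→8200, (A,merge)→9400, (B,merge)→9500, (A,hash)→9800, (A,nl)→200400, (B,nl)→200500; best=8200 via (B,hash)
  {AD}: card=3000; try (D,hash)→2680, (A,merge)→6080, (D,merge)→6460, (D,nl_idx)→7000, (A,hash)→9240, (A,nl)→60120 …(+1); best=2680 via (D,hash)
  {CD}: card=1200; try (C,hash)→840, (D,merge)→1360, (C,merge)→1430, (D,nl_idx)→1600, (D,hash)→1780, (C,nl_idx)→2040 …(+2); best=840 via (C,hash)
  {ABD}: card=60000; try (B,hash)→12880, (D,hash)→19880, (B,merge)→45680, (D,nl_idx)→138200, (D,merge)→159160, (B,nl)→1202680 …(+1); best=12880 via (B,hash)
  {ACD}: card=30000; try (C,hash)→6280, (A,hash)→11040, (A,merge)→20240, (C,merge)→42030, (C,nl_idx)→50680, (C,nl)→152680 …(+1); best=6280 via (C,hash)
  {ABCD}: card=600000; try (B,hash)→43480, (C,hash)→73480, (B,merge)→490280, (C,nl_idx)→972880, (C,merge)→1033230, (C,nl)→3012880 …(+1); best=43480 via (B,hash)

cost=43480; order=A,D,C,B; methods=hash,hash,hash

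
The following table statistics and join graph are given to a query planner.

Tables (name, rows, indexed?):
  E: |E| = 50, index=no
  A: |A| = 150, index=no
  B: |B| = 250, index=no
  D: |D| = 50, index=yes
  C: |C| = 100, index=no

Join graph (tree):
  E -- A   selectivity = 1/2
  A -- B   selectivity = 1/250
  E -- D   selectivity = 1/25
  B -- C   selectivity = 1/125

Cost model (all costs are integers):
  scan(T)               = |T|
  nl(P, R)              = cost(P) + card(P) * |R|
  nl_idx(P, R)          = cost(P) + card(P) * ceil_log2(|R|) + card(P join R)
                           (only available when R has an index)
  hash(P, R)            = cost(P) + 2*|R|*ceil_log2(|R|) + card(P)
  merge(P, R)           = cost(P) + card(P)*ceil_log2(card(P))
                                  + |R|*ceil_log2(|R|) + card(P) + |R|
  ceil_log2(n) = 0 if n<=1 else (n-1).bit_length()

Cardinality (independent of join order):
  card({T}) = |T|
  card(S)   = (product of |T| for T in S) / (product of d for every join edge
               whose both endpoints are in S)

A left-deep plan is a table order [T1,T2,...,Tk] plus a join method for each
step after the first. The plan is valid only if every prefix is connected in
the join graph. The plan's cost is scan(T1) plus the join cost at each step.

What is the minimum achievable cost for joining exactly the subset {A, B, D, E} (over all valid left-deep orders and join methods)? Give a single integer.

Selinger DP over subsets of {A,B,D,E}:
  {E}: scan cost=50, card=50
  {A}: scan cost=150, card=150
  {B}: scan cost=250, card=250
  {D}: scan cost=50, card=50
  {AE}: card=3750; try (E,hash)→900, (A,merge)→1750, (E,merge)→1850, (A,hash)→2500, (A,nl)→7550, (E,nl)→7650; best=900 via (E,hash)
  {DE}: card=100; try (D,nl_idx)→450, (E,hash)→700, (D,hash)→700, (E,merge)→750, (D,merge)→750, (E,nl)→2550 …(+1); best=450 via (D,nl_idx)
  {AB}: card=150; try (A,hash)→2900, (B,merge)→3750, (A,merge)→3850, (B,hash)→4300, (B,nl)→37650, (A,nl)→37750; best=2900 via (A,hash)
  {ABE}: card=3750; try (E,hash)→3650, (E,merge)→4600, (B,hash)→8650, (E,nl)→10400, (B,merge)→51900, (B,nl)→938400; best=3650 via (E,hash)
  {ADE}: card=7500; try (A,merge)→2600, (A,hash)→2950, (D,hash)→5250, (A,nl)→15450, (D,nl_idx)→30900, (D,merge)→50000 …(+1); best=2600 via (A,merge)
  {ABDE}: card=7500; try (D,hash)→8000, (B,hash)→14100, (D,nl_idx)→33650, (D,merge)→52750, (B,merge)→109850, (D,nl)→191150 …(+1); best=8000 via (D,hash)

8000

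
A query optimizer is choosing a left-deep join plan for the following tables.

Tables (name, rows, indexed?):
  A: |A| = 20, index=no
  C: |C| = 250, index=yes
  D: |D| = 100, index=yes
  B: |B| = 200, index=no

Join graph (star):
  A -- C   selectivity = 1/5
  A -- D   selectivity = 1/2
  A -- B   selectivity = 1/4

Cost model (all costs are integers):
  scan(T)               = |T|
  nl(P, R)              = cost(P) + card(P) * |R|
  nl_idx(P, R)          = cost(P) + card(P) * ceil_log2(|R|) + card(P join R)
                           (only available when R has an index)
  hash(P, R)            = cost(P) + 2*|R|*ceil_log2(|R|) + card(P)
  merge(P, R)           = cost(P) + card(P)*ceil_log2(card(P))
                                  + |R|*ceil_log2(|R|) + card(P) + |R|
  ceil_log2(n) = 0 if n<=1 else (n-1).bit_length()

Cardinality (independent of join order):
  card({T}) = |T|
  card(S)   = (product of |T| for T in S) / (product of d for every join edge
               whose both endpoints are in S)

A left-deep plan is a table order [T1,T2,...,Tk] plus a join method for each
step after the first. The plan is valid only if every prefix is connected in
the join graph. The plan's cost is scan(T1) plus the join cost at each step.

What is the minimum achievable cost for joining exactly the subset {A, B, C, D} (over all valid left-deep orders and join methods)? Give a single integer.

56300

Selinger DP over subsets of {A,B,C,D}:
  {A}: scan cost=20, card=20
  {C}: scan cost=250, card=250
  {D}: scan cost=100, card=100
  {B}: scan cost=200, card=200
  {AC}: card=1000; try (A,hash)→700, (C,nl_idx)→1180, (C,merge)→2390, (A,merge)→2620, (C,hash)→4040, (C,nl)→5020 …(+1); best=700 via (A,hash)
  {AD}: card=1000; try (A,hash)→400, (D,merge)→940, (A,merge)→1020, (D,nl_idx)→1160, (D,hash)→1440, (D,nl)→2020 …(+1); best=400 via (A,hash)
  {AB}: card=1000; try (A,hash)→600, (B,merge)→1940, (A,merge)→2120, (B,hash)→3240, (B,nl)→4020, (A,nl)→4200; best=600 via (A,hash)
  {ACD}: card=50000; try (D,hash)→3100, (C,hash)→5400, (D,merge)→12500, (C,merge)→13650, (D,nl_idx)→57700, (C,nl_idx)→58400 …(+2); best=3100 via (D,hash)
  {ABC}: card=50000; try (B,hash)→4900, (C,hash)→5600, (B,merge)→13500, (C,merge)→13850, (C,nl_idx)→58600, (B,nl)→200700 …(+1); best=4900 via (B,hash)
  {ABD}: card=50000; try (D,hash)→3000, (B,hash)→4600, (D,merge)→12400, (B,merge)→13200, (D,nl_idx)→57600, (D,nl)→100600 …(+1); best=3000 via (D,hash)
  {ABCD}: card=2500000; try (D,hash)→56300, (B,hash)→56300, (C,hash)→57000, (B,merge)→854900, (C,merge)→855250, (D,merge)→855700 …(+5); best=56300 via (D,hash)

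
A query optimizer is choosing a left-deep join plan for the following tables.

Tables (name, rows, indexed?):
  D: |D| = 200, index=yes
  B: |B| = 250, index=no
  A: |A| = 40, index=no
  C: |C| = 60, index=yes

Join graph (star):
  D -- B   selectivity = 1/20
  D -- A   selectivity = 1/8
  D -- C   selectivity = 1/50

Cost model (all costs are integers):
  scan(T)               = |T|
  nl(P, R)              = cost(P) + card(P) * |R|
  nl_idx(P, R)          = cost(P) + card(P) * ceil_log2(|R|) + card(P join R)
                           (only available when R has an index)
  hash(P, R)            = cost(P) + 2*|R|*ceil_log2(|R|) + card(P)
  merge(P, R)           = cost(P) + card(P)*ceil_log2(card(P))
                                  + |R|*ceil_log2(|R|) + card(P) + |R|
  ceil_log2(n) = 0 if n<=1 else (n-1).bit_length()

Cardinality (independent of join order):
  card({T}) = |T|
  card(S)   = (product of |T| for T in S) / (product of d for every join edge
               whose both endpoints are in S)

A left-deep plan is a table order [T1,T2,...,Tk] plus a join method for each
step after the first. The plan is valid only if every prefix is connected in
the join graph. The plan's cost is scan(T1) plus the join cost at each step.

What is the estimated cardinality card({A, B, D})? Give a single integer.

12500

Tables in S: A(40), B(250), D(200)
Edges inside S: D-B(d=20), D-A(d=8)
numerator = 40 * 250 * 200 = 2000000
denominator = 20 * 8 = 160
card(S) = 2000000 / 160 = 12500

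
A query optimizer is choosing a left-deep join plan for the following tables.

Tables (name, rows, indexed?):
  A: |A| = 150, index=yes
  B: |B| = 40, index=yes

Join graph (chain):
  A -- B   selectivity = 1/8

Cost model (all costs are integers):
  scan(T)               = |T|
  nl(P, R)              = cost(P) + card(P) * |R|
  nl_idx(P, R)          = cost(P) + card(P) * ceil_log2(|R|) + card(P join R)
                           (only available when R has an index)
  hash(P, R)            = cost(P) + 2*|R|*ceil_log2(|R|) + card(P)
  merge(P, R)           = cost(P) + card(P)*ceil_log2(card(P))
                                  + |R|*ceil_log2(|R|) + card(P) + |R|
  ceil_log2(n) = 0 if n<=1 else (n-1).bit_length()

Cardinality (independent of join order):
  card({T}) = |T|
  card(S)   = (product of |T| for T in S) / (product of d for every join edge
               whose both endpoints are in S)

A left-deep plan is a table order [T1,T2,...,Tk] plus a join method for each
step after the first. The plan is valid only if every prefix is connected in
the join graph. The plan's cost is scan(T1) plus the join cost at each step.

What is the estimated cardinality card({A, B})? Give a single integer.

Tables in S: A(150), B(40)
Edges inside S: A-B(d=8)
numerator = 150 * 40 = 6000
denominator = 8 = 8
card(S) = 6000 / 8 = 750

750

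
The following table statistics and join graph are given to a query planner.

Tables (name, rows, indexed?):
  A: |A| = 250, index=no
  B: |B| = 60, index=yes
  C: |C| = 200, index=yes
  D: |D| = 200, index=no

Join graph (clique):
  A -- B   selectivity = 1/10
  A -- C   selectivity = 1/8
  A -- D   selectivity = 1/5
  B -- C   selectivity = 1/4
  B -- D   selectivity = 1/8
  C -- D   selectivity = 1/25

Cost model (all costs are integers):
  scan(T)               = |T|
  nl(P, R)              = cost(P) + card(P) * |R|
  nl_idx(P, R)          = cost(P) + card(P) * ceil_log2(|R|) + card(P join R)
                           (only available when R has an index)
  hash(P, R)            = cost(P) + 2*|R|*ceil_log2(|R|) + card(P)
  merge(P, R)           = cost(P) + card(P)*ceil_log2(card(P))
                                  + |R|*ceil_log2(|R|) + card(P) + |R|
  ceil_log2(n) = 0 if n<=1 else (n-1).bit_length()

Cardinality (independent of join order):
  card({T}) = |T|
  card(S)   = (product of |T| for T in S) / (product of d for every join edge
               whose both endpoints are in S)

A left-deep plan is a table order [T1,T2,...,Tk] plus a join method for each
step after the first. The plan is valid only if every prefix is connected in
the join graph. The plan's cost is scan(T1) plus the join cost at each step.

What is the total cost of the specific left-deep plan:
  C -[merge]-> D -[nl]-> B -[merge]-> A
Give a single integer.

step 1: scan C: cost=200, card=200
step 2: join D via merge
    card(P join D) = 200*200/(25) = 1600
    cost = 200 + 200*8 + 200*8 + 200 + 200 = 3800
step 3: join B via nl
    card(P join B) = 1600*60/(4*8) = 3000
    cost = 3800 + 1600*60 = 99800
step 4: join A via merge
    card(P join A) = 3000*250/(10*8*5) = 1875
    cost = 99800 + 3000*12 + 250*8 + 3000 + 250 = 141050

141050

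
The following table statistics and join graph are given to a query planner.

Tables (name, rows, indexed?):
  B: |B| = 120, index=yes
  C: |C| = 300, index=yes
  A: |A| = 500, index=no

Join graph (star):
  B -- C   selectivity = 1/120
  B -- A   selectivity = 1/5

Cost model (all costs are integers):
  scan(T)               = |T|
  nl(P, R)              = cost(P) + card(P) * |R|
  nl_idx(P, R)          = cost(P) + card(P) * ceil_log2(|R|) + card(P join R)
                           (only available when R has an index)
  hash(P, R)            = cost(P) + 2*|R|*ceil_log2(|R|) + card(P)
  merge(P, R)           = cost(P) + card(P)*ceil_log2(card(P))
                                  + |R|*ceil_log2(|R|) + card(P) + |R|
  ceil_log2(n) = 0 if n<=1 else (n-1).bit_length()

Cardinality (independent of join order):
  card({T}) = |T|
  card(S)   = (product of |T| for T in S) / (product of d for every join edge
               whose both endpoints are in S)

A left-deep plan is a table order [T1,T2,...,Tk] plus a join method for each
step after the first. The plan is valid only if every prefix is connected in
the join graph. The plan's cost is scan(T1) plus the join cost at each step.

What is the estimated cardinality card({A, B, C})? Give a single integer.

Tables in S: A(500), B(120), C(300)
Edges inside S: B-C(d=120), B-A(d=5)
numerator = 500 * 120 * 300 = 18000000
denominator = 120 * 5 = 600
card(S) = 18000000 / 600 = 30000

30000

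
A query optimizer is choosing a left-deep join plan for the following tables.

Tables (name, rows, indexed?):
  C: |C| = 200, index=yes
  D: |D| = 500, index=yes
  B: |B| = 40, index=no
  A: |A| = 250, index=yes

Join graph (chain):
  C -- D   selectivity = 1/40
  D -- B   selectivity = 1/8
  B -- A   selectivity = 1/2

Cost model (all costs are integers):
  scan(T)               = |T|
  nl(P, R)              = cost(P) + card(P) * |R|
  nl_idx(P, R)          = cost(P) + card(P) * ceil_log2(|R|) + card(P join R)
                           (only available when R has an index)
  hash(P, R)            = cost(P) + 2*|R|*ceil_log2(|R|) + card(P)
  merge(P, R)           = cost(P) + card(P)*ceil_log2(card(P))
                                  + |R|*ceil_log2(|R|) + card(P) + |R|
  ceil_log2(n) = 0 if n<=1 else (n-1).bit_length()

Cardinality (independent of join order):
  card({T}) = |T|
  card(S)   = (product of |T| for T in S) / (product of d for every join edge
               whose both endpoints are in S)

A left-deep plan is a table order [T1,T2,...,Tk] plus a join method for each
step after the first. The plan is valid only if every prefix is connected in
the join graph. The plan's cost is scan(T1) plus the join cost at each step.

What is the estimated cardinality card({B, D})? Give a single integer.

2500

Tables in S: B(40), D(500)
Edges inside S: D-B(d=8)
numerator = 40 * 500 = 20000
denominator = 8 = 8
card(S) = 20000 / 8 = 2500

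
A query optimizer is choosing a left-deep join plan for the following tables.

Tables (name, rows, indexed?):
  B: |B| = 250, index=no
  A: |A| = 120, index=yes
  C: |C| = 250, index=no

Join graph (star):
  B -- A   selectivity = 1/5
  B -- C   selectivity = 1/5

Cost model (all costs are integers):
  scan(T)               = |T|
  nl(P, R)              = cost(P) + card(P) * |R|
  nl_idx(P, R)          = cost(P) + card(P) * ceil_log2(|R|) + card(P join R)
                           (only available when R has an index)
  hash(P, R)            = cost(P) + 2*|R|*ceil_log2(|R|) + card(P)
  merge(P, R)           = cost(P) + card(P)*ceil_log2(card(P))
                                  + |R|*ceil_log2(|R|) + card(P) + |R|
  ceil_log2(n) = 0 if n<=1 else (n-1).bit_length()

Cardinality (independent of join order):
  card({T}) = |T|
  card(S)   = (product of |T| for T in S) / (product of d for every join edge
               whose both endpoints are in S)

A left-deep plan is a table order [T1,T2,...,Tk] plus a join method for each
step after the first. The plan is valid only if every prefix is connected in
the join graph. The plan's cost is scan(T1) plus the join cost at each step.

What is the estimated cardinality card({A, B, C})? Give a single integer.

300000

Tables in S: A(120), B(250), C(250)
Edges inside S: B-A(d=5), B-C(d=5)
numerator = 120 * 250 * 250 = 7500000
denominator = 5 * 5 = 25
card(S) = 7500000 / 25 = 300000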